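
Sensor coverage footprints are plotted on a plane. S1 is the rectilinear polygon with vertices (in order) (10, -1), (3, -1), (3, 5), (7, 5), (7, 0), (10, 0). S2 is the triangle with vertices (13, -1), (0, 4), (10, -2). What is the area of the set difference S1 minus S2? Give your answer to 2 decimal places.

|S1| = 27, |S1∩S2| = 6.7744.
|S1 ∖ S2| = |S1| − |S1∩S2| = 27 − 6.7744 = 20.23.

20.23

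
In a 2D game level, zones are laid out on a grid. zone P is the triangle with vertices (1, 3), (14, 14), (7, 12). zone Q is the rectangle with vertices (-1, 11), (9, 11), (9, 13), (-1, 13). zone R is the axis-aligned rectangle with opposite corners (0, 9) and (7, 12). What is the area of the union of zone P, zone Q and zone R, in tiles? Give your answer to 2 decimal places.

53.93

By inclusion–exclusion:
Individual areas: |zone P| = 25.5, |zone Q| = 20, |zone R| = 21.
|zone P∩zone Q| = 2.9048.
|zone P∩zone R| = 3.
|zone Q∩zone R|: x∈[0,7], y∈[11,12] → 7·1 = 7.
|zone P∩zone Q∩zone R| = 0.3333.
|zone P ∪ zone Q ∪ zone R| = 66.5 − 12.9048 + 0.3333 = 53.93.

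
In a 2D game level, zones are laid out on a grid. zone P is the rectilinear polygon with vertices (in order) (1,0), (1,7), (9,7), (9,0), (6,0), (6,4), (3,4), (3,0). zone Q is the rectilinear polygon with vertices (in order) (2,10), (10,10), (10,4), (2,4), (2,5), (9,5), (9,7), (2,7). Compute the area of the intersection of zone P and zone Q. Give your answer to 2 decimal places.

7.00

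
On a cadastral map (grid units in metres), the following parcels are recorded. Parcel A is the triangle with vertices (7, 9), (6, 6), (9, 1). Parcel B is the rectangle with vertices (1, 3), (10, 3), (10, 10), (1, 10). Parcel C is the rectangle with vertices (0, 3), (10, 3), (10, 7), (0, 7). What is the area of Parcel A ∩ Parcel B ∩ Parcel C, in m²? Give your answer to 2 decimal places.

The intersection is the polygon with vertices (6.333,7), (7.5,7), (8.5,3), (7.8,3), (6,6).
By the shoelace formula its area is 5.13.

5.13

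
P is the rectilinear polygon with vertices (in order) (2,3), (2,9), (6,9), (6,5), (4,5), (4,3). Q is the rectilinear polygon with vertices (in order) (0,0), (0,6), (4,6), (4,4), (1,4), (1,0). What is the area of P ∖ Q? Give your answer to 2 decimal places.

16.00

|P| = 20, |P∩Q| = 4.
|P ∖ Q| = |P| − |P∩Q| = 20 − 4 = 16.00.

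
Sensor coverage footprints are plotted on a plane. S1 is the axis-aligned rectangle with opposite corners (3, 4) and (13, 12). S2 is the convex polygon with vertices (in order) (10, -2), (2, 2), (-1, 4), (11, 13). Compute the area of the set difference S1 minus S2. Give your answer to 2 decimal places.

35.33

|S1| = 80, |S1∩S2| = 44.6667.
|S1 ∖ S2| = |S1| − |S1∩S2| = 80 − 44.6667 = 35.33.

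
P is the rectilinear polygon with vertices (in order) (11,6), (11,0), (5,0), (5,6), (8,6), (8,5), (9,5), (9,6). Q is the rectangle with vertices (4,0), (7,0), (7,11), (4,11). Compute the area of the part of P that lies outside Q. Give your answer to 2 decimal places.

|P| = 35, |P∩Q| = 12.
|P ∖ Q| = |P| − |P∩Q| = 35 − 12 = 23.00.

23.00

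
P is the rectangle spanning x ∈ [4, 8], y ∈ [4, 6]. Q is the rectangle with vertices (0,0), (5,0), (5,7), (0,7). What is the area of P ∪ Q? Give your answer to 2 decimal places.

41.00

By inclusion–exclusion:
Individual areas: |P| = 8, |Q| = 35.
|P∩Q|: x∈[4,5], y∈[4,6] → 1·2 = 2.
|P ∪ Q| = 43 − 2 = 41.00.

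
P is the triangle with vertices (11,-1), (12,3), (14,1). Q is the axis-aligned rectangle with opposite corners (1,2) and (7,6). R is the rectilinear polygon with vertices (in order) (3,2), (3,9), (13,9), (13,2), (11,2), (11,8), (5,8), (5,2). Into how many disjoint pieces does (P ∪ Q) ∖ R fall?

(P ∪ Q) ∖ R splits into 3 disjoint pieces (area 4.375, area 8, area 8).

3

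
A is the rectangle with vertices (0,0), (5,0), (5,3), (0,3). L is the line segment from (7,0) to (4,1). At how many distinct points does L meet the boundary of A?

The segment meets the boundary at (5,0.667).

1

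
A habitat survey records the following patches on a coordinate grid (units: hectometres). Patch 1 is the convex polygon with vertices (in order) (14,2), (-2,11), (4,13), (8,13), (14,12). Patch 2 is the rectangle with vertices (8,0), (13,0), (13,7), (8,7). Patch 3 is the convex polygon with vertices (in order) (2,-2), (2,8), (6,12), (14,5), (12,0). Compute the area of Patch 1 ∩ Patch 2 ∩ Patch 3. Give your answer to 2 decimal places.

The intersection is the polygon with vertices (8,7), (11.714,7), (13,5.875), (13,2.562), (8,5.375).
By the shoelace formula its area is 14.43.

14.43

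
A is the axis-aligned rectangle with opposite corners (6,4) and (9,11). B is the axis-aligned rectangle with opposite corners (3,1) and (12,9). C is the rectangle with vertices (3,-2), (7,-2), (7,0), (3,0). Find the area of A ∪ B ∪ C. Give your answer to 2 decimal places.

By inclusion–exclusion:
Individual areas: |A| = 21, |B| = 72, |C| = 8.
|A∩B|: x∈[6,9], y∈[4,9] → 3·5 = 15.
|A∩C| = 0 (no overlap).
|B∩C| = 0 (no overlap).
|A∩B∩C| = 0.
|A ∪ B ∪ C| = 101 − 15 + 0 = 86.00.

86.00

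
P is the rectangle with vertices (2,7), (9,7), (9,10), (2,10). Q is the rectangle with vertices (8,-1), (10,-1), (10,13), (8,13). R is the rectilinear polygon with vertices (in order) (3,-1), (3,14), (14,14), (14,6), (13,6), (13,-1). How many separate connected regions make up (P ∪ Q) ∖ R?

(P ∪ Q) ∖ R is a single connected region.

1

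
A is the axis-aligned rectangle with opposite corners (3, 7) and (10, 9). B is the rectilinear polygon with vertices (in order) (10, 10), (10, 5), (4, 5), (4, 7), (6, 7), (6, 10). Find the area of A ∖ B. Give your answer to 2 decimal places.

|A| = 14, |A∩B| = 8.
|A ∖ B| = |A| − |A∩B| = 14 − 8 = 6.00.

6.00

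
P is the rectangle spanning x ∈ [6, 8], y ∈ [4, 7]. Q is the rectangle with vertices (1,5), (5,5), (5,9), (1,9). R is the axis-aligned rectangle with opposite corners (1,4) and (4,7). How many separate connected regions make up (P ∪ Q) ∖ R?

(P ∪ Q) ∖ R splits into 2 disjoint pieces (area 6, area 10).

2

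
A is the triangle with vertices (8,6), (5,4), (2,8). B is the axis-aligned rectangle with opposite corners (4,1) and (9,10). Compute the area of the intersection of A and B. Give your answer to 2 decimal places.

The intersection is the polygon with vertices (5,4), (4,5.333), (4,7.333), (8,6).
By the shoelace formula its area is 7.00.

7.00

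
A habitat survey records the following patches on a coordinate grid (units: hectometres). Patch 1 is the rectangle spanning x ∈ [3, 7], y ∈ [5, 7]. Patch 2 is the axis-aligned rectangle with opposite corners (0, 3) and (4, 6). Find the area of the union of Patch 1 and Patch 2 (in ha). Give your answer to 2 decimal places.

By inclusion–exclusion:
Individual areas: |Patch 1| = 8, |Patch 2| = 12.
|Patch 1∩Patch 2|: x∈[3,4], y∈[5,6] → 1·1 = 1.
|Patch 1 ∪ Patch 2| = 20 − 1 = 19.00.

19.00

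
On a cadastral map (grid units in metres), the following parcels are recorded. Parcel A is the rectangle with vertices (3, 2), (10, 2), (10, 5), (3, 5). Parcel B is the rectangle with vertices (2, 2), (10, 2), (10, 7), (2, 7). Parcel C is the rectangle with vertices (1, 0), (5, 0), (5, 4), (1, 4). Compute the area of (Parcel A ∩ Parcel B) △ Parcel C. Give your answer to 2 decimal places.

|Parcel A ∩ Parcel B| = 21.
|(Parcel A ∩ Parcel B) ∩ Parcel C| = 4.
|(Parcel A ∩ Parcel B) △ Parcel C| = 21 + 16 − 8 = 29.00.

29.00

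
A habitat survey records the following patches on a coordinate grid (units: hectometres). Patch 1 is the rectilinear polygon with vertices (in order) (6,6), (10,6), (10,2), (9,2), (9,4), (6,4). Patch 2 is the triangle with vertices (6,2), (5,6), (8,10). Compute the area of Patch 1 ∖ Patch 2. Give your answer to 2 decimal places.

8.50

|Patch 1| = 10, |Patch 1∩Patch 2| = 1.5.
|Patch 1 ∖ Patch 2| = |Patch 1| − |Patch 1∩Patch 2| = 10 − 1.5 = 8.50.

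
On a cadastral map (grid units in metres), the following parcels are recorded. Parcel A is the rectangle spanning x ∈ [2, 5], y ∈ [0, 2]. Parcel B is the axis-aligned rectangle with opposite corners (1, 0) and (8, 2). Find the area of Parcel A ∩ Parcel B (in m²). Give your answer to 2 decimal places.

|Parcel A∩Parcel B|: x∈[2,5], y∈[0,2] → 3·2 = 6.

6.00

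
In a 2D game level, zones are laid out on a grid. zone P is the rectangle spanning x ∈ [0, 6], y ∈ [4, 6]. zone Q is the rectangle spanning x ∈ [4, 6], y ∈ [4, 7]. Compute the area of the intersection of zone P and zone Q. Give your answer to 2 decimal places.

4.00

|zone P∩zone Q|: x∈[4,6], y∈[4,6] → 2·2 = 4.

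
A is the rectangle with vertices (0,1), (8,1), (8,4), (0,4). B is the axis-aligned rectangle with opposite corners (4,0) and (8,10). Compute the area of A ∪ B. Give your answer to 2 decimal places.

By inclusion–exclusion:
Individual areas: |A| = 24, |B| = 40.
|A∩B|: x∈[4,8], y∈[1,4] → 4·3 = 12.
|A ∪ B| = 64 − 12 = 52.00.

52.00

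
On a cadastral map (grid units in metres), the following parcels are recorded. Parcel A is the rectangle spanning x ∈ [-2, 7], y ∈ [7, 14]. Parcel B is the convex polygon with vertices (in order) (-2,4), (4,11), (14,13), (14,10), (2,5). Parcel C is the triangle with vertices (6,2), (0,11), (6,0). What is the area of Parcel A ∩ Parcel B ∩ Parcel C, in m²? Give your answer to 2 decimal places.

0.52

The intersection is the polygon with vertices (2.182,7), (1.556,8.148), (1.75,8.375), (2.667,7).
By the shoelace formula its area is 0.52.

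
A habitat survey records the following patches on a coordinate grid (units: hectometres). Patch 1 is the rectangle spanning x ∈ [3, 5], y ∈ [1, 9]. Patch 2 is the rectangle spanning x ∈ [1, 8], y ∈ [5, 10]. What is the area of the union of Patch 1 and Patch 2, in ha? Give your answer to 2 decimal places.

By inclusion–exclusion:
Individual areas: |Patch 1| = 16, |Patch 2| = 35.
|Patch 1∩Patch 2|: x∈[3,5], y∈[5,9] → 2·4 = 8.
|Patch 1 ∪ Patch 2| = 51 − 8 = 43.00.

43.00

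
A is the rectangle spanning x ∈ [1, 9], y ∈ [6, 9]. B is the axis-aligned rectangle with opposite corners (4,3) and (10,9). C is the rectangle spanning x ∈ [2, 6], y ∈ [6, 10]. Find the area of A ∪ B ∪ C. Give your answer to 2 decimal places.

By inclusion–exclusion:
Individual areas: |A| = 24, |B| = 36, |C| = 16.
|A∩B|: x∈[4,9], y∈[6,9] → 5·3 = 15.
|A∩C|: x∈[2,6], y∈[6,9] → 4·3 = 12.
|B∩C|: x∈[4,6], y∈[6,9] → 2·3 = 6.
|A∩B∩C| = 6.
|A ∪ B ∪ C| = 76 − 33 + 6 = 49.00.

49.00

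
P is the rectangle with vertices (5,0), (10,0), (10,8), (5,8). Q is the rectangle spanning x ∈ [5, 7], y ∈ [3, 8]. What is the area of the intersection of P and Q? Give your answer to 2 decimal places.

10.00

|P∩Q|: x∈[5,7], y∈[3,8] → 2·5 = 10.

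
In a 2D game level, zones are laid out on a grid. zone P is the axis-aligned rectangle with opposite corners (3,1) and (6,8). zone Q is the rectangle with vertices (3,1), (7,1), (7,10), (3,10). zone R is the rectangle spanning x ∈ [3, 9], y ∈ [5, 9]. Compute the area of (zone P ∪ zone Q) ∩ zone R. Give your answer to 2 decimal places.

The region (zone P ∪ zone Q) ∩ zone R is the polygon with vertices (3,9), (7,9), (7,5), (3,5), (3,8).
By the shoelace formula its area is 16.00.

16.00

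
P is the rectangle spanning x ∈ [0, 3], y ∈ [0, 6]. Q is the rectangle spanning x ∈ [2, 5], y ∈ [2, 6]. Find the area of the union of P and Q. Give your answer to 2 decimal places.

By inclusion–exclusion:
Individual areas: |P| = 18, |Q| = 12.
|P∩Q|: x∈[2,3], y∈[2,6] → 1·4 = 4.
|P ∪ Q| = 30 − 4 = 26.00.

26.00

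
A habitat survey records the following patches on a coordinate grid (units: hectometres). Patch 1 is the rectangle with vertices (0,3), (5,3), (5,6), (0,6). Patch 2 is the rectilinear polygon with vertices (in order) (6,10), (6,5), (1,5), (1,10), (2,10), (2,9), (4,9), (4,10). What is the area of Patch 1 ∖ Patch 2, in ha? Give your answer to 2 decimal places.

|Patch 1| = 15, |Patch 1∩Patch 2| = 4.
|Patch 1 ∖ Patch 2| = |Patch 1| − |Patch 1∩Patch 2| = 15 − 4 = 11.00.

11.00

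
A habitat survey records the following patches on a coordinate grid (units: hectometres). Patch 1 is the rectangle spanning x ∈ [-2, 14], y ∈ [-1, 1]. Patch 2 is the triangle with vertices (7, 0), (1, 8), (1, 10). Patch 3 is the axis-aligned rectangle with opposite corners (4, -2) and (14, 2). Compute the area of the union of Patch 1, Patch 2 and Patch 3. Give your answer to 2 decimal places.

57.70

By inclusion–exclusion:
Individual areas: |Patch 1| = 32, |Patch 2| = 6, |Patch 3| = 40.
|Patch 1∩Patch 2| = 0.075.
|Patch 1∩Patch 3|: x∈[4,14], y∈[-1,1] → 10·2 = 20.
|Patch 2∩Patch 3| = 0.3.
|Patch 1∩Patch 2∩Patch 3| = 0.075.
|Patch 1 ∪ Patch 2 ∪ Patch 3| = 78 − 20.375 + 0.075 = 57.70.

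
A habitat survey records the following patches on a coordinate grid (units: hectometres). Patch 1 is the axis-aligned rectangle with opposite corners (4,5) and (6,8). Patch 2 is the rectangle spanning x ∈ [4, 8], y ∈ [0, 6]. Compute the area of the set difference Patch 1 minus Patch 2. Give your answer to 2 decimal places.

|Patch 1∩Patch 2|: x∈[4,6], y∈[5,6] → 2·1 = 2.
|Patch 1| = 6.
|Patch 1 ∖ Patch 2| = |Patch 1| − |Patch 1∩Patch 2| = 6 − 2 = 4.00.

4.00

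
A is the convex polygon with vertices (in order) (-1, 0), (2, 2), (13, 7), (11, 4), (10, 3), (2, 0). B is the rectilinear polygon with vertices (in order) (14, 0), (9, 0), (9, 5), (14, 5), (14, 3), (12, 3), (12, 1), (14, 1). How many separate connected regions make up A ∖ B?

A ∖ B is a single connected region.

1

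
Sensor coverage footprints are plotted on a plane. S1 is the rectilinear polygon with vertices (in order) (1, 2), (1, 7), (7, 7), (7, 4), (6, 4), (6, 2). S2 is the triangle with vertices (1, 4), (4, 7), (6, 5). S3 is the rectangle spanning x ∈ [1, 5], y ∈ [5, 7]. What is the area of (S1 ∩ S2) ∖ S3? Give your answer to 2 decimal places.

|S1 ∩ S2| = 6.
|(S1 ∩ S2) ∩ S3| = 3.5.
|(S1 ∩ S2) ∖ S3| = 6 − 3.5 = 2.50.

2.50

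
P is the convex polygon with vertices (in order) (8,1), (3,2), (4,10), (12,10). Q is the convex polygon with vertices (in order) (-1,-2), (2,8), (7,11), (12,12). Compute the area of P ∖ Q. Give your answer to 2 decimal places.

|P| = 56.5, |P∩Q| = 22.9028.
|P ∖ Q| = |P| − |P∩Q| = 56.5 − 22.9028 = 33.60.

33.60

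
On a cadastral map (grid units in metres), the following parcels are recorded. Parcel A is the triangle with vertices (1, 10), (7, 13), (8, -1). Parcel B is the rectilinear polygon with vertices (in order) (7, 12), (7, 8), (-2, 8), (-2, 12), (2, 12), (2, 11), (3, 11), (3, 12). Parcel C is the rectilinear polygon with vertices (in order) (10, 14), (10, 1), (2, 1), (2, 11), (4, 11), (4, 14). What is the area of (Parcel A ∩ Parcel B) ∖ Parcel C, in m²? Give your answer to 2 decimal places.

|Parcel A ∩ Parcel B| = 18.7273.
|(Parcel A ∩ Parcel B) ∩ Parcel C| = 17.4416.
|(Parcel A ∩ Parcel B) ∖ Parcel C| = 18.7273 − 17.4416 = 1.29.

1.29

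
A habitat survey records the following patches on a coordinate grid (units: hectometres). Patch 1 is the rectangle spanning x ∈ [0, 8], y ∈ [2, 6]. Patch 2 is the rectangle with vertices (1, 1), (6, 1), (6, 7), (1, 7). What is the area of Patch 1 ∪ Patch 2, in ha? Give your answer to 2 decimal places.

42.00

By inclusion–exclusion:
Individual areas: |Patch 1| = 32, |Patch 2| = 30.
|Patch 1∩Patch 2|: x∈[1,6], y∈[2,6] → 5·4 = 20.
|Patch 1 ∪ Patch 2| = 62 − 20 = 42.00.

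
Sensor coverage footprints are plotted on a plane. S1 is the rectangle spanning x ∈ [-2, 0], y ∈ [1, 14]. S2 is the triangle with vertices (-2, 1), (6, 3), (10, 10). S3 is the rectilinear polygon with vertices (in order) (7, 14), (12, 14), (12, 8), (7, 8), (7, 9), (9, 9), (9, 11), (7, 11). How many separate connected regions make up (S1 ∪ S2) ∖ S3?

(S1 ∪ S2) ∖ S3 splits into 2 disjoint pieces (area 47.4762, area 0.0417).

2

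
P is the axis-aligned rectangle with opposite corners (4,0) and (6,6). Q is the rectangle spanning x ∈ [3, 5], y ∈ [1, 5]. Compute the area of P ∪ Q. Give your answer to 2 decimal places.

16.00

By inclusion–exclusion:
Individual areas: |P| = 12, |Q| = 8.
|P∩Q|: x∈[4,5], y∈[1,5] → 1·4 = 4.
|P ∪ Q| = 20 − 4 = 16.00.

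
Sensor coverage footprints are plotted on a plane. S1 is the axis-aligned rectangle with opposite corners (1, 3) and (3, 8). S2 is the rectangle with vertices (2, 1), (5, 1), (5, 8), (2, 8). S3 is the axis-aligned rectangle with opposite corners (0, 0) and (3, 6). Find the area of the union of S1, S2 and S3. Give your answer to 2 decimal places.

36.00

By inclusion–exclusion:
Individual areas: |S1| = 10, |S2| = 21, |S3| = 18.
|S1∩S2|: x∈[2,3], y∈[3,8] → 1·5 = 5.
|S1∩S3|: x∈[1,3], y∈[3,6] → 2·3 = 6.
|S2∩S3|: x∈[2,3], y∈[1,6] → 1·5 = 5.
|S1∩S2∩S3| = 3.
|S1 ∪ S2 ∪ S3| = 49 − 16 + 3 = 36.00.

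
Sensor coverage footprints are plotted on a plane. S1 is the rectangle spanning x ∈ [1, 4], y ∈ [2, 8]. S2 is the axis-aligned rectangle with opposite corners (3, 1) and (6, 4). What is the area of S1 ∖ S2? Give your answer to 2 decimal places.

|S1∩S2|: x∈[3,4], y∈[2,4] → 1·2 = 2.
|S1| = 18.
|S1 ∖ S2| = |S1| − |S1∩S2| = 18 − 2 = 16.00.

16.00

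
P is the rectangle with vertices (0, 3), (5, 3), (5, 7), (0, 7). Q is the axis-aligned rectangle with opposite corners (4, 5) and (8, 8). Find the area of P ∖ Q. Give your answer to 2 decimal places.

18.00

|P∩Q|: x∈[4,5], y∈[5,7] → 1·2 = 2.
|P| = 20.
|P ∖ Q| = |P| − |P∩Q| = 20 − 2 = 18.00.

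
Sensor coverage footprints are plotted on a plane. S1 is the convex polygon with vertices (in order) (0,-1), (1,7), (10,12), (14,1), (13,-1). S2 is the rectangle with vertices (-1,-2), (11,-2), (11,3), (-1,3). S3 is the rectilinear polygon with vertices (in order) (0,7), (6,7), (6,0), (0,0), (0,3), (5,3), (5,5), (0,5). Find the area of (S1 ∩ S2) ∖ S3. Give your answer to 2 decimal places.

25.94

|S1 ∩ S2| = 43.
|(S1 ∩ S2) ∩ S3| = 17.0625.
|(S1 ∩ S2) ∖ S3| = 43 − 17.0625 = 25.94.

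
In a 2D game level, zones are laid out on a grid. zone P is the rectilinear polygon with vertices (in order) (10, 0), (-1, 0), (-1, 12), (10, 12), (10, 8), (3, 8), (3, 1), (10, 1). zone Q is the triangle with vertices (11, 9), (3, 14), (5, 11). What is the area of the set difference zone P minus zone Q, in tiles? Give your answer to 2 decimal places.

|zone P| = 83, |zone P∩zone Q| = 4.9875.
|zone P ∖ zone Q| = |zone P| − |zone P∩zone Q| = 83 − 4.9875 = 78.01.

78.01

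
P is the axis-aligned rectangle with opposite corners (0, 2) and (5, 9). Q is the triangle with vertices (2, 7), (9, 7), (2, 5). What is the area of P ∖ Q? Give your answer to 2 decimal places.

30.29

|P| = 35, |P∩Q| = 4.7143.
|P ∖ Q| = |P| − |P∩Q| = 35 − 4.7143 = 30.29.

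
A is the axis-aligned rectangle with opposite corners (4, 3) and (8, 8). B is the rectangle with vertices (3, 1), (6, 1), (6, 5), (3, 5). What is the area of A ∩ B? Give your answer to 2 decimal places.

|A∩B|: x∈[4,6], y∈[3,5] → 2·2 = 4.

4.00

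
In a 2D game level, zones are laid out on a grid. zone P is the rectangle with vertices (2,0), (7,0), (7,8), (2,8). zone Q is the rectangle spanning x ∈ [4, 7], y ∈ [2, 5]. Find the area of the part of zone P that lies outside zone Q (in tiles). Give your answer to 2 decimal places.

31.00

|zone P∩zone Q|: x∈[4,7], y∈[2,5] → 3·3 = 9.
|zone P| = 40.
|zone P ∖ zone Q| = |zone P| − |zone P∩zone Q| = 40 − 9 = 31.00.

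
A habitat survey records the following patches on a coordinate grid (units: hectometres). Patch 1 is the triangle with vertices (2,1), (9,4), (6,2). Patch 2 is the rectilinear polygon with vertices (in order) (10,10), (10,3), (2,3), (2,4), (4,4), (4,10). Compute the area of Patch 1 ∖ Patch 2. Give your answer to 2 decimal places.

2.08

|Patch 1| = 2.5, |Patch 1∩Patch 2| = 0.4167.
|Patch 1 ∖ Patch 2| = |Patch 1| − |Patch 1∩Patch 2| = 2.5 − 0.4167 = 2.08.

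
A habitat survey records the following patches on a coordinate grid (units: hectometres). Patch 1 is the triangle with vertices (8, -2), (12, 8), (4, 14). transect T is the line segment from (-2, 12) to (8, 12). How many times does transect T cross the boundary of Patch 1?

The segment meets the boundary at (6.667,12), (4.5,12).

2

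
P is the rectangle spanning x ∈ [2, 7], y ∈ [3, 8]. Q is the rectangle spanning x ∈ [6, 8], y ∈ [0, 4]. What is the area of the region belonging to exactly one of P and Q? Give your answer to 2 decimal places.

31.00

|P∩Q|: x∈[6,7], y∈[3,4] → 1·1 = 1.
|P △ Q| = |P| + |Q| − 2·|P∩Q| = 25 + 8 − 2 = 31.00.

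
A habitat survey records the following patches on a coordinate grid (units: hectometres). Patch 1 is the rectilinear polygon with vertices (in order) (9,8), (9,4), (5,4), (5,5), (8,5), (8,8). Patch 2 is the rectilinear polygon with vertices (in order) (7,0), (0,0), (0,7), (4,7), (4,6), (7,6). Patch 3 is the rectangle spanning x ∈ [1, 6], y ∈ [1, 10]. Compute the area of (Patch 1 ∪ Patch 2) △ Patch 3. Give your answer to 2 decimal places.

|Patch 1 ∪ Patch 2| = 51.
|(Patch 1 ∪ Patch 2) ∩ Patch 3| = 28.
|(Patch 1 ∪ Patch 2) △ Patch 3| = 51 + 45 − 56 = 40.00.

40.00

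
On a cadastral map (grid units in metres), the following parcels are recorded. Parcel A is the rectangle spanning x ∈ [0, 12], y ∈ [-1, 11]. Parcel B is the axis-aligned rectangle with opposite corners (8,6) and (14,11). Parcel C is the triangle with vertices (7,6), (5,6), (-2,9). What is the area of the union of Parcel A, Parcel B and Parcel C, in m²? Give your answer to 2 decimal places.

By inclusion–exclusion:
Individual areas: |Parcel A| = 144, |Parcel B| = 30, |Parcel C| = 3.
|Parcel A∩Parcel B|: x∈[8,12], y∈[6,11] → 4·5 = 20.
|Parcel A∩Parcel C| = 2.8095.
|Parcel B∩Parcel C| = 0.
|Parcel A∩Parcel B∩Parcel C| = 0.
|Parcel A ∪ Parcel B ∪ Parcel C| = 177 − 22.8095 + 0 = 154.19.

154.19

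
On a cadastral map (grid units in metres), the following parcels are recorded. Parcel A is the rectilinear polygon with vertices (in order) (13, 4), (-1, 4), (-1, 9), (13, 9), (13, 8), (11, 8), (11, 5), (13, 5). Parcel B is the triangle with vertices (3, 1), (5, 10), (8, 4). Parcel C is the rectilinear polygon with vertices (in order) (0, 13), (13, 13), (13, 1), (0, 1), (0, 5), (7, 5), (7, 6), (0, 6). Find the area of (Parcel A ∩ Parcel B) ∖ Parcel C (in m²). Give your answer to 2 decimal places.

3.00

|Parcel A ∩ Parcel B| = 12.6389.
|(Parcel A ∩ Parcel B) ∩ Parcel C| = 9.6389.
|(Parcel A ∩ Parcel B) ∖ Parcel C| = 12.6389 − 9.6389 = 3.00.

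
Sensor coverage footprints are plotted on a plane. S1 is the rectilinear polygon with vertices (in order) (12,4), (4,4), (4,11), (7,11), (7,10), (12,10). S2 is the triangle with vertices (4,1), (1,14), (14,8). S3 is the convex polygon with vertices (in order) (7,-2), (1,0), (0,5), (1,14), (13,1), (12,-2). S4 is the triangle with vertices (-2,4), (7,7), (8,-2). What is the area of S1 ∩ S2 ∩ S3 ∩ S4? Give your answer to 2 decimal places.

8.00

The intersection is the polygon with vertices (4,4), (4,6), (7,7), (7.333,4).
By the shoelace formula its area is 8.00.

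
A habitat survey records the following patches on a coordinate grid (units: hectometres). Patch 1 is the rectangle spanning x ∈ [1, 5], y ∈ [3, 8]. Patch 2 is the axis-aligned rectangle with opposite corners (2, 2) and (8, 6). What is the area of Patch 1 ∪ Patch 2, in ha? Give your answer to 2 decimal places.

By inclusion–exclusion:
Individual areas: |Patch 1| = 20, |Patch 2| = 24.
|Patch 1∩Patch 2|: x∈[2,5], y∈[3,6] → 3·3 = 9.
|Patch 1 ∪ Patch 2| = 44 − 9 = 35.00.

35.00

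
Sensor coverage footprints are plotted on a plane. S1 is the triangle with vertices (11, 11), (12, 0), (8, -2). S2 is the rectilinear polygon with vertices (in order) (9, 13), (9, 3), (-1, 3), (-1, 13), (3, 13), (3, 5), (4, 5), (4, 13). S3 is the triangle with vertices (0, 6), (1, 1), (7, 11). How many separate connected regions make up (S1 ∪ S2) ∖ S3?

(S1 ∪ S2) ∖ S3 splits into 3 disjoint pieces (area 23, area 48.1143, area 28.6857).

3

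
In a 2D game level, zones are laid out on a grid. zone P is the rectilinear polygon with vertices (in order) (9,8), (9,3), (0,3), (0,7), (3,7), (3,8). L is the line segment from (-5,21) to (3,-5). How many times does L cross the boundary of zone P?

2

The segment meets the boundary at (0.538,3), (0,4.75).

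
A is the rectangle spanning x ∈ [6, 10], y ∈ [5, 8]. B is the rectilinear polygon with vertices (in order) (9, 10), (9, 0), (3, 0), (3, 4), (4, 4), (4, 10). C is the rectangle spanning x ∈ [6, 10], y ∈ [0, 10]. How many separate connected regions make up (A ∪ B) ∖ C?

1

(A ∪ B) ∖ C is a single connected region.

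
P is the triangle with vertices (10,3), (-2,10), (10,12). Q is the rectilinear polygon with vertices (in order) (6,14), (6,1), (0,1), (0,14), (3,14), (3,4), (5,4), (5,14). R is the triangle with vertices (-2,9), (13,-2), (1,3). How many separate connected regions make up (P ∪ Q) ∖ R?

2

(P ∪ Q) ∖ R splits into 2 disjoint pieces (area 73.7121, area 7.8).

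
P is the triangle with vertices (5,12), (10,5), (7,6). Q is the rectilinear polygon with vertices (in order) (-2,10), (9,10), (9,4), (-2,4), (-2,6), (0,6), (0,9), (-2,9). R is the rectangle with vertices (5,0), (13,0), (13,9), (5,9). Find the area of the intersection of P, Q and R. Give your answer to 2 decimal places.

5.75

The intersection is the polygon with vertices (9,5.333), (7,6), (6,9), (7.143,9), (9,6.4).
By the shoelace formula its area is 5.75.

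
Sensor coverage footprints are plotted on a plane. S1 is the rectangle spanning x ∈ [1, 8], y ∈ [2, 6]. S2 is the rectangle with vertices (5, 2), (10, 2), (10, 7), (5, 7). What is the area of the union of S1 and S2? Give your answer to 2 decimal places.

By inclusion–exclusion:
Individual areas: |S1| = 28, |S2| = 25.
|S1∩S2|: x∈[5,8], y∈[2,6] → 3·4 = 12.
|S1 ∪ S2| = 53 − 12 = 41.00.

41.00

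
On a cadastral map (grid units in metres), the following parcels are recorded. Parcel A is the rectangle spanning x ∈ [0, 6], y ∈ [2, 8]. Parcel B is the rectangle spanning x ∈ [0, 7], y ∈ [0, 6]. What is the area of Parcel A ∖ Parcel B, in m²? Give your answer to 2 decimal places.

|Parcel A∩Parcel B|: x∈[0,6], y∈[2,6] → 6·4 = 24.
|Parcel A| = 36.
|Parcel A ∖ Parcel B| = |Parcel A| − |Parcel A∩Parcel B| = 36 − 24 = 12.00.

12.00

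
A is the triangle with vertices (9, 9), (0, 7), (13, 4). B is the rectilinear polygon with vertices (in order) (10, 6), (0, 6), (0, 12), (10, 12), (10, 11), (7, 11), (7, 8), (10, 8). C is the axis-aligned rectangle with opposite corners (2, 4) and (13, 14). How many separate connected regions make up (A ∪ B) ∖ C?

1

(A ∪ B) ∖ C is a single connected region.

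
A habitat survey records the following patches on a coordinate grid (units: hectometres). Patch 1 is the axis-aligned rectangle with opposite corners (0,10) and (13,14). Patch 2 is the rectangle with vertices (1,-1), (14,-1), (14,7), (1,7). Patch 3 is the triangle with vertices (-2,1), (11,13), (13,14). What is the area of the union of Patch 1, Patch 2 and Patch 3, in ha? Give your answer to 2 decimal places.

157.84

By inclusion–exclusion:
Individual areas: |Patch 1| = 52, |Patch 2| = 104, |Patch 3| = 5.5.
|Patch 1∩Patch 2| = 0 (no overlap).
|Patch 1∩Patch 3| = 2.6442.
|Patch 2∩Patch 3| = 1.0154.
|Patch 1∩Patch 2∩Patch 3| = 0.
|Patch 1 ∪ Patch 2 ∪ Patch 3| = 161.5 − 3.6596 + 0 = 157.84.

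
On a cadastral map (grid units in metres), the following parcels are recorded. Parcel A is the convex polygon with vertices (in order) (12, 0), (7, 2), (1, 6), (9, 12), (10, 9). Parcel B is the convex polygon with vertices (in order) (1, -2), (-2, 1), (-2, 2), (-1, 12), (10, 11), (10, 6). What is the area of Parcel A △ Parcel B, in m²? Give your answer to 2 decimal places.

92.91

|Parcel A| = 62.5, |Parcel B| = 117, |Parcel A∩Parcel B| = 43.2951.
|Parcel A △ Parcel B| = |Parcel A| + |Parcel B| − 2·|Parcel A∩Parcel B| = 62.5 + 117 − 86.5903 = 92.91.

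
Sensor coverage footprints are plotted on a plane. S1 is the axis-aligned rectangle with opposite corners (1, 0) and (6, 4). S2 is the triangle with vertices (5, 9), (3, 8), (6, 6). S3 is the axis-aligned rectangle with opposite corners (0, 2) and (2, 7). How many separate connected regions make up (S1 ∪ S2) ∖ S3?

(S1 ∪ S2) ∖ S3 splits into 2 disjoint pieces (area 18, area 3.5).

2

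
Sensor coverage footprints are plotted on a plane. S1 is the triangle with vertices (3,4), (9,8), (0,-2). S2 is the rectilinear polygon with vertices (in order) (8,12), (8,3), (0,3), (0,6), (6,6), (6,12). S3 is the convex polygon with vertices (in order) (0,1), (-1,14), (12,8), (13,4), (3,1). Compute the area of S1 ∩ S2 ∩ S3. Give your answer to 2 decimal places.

The intersection is the polygon with vertices (8,7.333), (8,6.889), (4.5,3), (2.5,3), (3,4), (6,6).
By the shoelace formula its area is 6.78.

6.78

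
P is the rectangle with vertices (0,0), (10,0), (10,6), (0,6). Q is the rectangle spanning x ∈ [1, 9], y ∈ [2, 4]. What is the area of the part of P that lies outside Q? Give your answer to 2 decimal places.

|P∩Q|: x∈[1,9], y∈[2,4] → 8·2 = 16.
|P| = 60.
|P ∖ Q| = |P| − |P∩Q| = 60 − 16 = 44.00.

44.00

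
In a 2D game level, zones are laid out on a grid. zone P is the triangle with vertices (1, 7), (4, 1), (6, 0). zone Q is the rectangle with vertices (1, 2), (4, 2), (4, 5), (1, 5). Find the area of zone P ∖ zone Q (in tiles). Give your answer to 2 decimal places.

|zone P| = 4.5, |zone P∩zone Q| = 2.0214.
|zone P ∖ zone Q| = |zone P| − |zone P∩zone Q| = 4.5 − 2.0214 = 2.48.

2.48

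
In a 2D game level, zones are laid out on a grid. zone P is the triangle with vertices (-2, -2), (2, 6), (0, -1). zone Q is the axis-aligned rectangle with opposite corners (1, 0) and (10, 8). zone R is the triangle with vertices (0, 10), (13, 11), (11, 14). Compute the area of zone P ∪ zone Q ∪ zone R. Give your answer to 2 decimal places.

By inclusion–exclusion:
Individual areas: |zone P| = 6, |zone Q| = 72, |zone R| = 20.5.
|zone P∩zone Q| = 0.75.
|zone P∩zone R| = 0.
|zone Q∩zone R| = 0.
|zone P∩zone Q∩zone R| = 0.
|zone P ∪ zone Q ∪ zone R| = 98.5 − 0.75 + 0 = 97.75.

97.75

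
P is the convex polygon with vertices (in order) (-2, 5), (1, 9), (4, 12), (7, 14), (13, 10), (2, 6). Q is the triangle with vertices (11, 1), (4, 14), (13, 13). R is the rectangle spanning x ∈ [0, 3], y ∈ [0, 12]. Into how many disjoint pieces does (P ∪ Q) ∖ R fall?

2

(P ∪ Q) ∖ R splits into 2 disjoint pieces (area 71.3655, area 2.1667).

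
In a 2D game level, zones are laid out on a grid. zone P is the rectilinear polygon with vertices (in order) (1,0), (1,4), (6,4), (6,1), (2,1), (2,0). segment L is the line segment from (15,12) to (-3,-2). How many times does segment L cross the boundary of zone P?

The segment meets the boundary at (1,1.111), (4.714,4).

2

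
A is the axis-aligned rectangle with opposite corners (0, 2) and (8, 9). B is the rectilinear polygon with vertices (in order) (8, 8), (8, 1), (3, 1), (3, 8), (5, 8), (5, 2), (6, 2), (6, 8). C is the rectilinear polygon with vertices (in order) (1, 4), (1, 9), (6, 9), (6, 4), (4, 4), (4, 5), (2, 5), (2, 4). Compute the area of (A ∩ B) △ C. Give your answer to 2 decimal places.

|A ∩ B| = 24.
|(A ∩ B) ∩ C| = 7.
|(A ∩ B) △ C| = 24 + 23 − 14 = 33.00.

33.00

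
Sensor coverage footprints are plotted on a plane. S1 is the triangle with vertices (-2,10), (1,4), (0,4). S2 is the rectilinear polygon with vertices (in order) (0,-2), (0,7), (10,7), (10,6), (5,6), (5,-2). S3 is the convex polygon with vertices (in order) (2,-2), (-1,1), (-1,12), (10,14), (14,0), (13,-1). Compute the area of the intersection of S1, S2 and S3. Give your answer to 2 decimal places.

1.00

The intersection is the polygon with vertices (0,4), (0,6), (1,4).
By the shoelace formula its area is 1.00.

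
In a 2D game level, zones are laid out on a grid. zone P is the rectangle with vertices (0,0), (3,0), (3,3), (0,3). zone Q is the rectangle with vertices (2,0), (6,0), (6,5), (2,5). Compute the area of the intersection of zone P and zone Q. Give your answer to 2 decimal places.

3.00

|zone P∩zone Q|: x∈[2,3], y∈[0,3] → 1·3 = 3.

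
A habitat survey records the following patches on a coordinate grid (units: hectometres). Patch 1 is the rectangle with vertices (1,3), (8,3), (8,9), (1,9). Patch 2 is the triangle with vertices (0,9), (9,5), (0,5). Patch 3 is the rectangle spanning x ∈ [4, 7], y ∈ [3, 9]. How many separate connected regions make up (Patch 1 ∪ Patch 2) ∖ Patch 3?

2

(Patch 1 ∪ Patch 2) ∖ Patch 3 splits into 2 disjoint pieces (area 6.2222, area 21.7778).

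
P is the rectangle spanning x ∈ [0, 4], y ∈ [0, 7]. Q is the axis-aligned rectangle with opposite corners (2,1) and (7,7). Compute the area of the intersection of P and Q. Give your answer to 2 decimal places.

12.00

|P∩Q|: x∈[2,4], y∈[1,7] → 2·6 = 12.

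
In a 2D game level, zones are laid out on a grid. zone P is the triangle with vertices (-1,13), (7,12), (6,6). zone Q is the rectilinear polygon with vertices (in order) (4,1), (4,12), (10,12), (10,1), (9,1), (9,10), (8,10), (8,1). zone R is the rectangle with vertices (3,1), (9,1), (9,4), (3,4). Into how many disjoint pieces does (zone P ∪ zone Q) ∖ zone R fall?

(zone P ∪ zone Q) ∖ zone R is a single connected region.

1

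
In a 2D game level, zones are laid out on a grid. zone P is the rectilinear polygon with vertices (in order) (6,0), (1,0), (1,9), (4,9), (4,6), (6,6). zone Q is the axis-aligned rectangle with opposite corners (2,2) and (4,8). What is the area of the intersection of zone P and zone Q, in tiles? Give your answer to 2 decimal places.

The intersection is the polygon with vertices (4,6), (4,2), (2,2), (2,8), (4,8).
By the shoelace formula its area is 12.00.

12.00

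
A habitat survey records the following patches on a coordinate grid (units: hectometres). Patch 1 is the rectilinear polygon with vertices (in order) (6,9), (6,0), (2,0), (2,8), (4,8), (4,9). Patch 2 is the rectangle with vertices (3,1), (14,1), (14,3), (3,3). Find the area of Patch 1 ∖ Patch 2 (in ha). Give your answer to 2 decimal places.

28.00

|Patch 1| = 34, |Patch 1∩Patch 2| = 6.
|Patch 1 ∖ Patch 2| = |Patch 1| − |Patch 1∩Patch 2| = 34 − 6 = 28.00.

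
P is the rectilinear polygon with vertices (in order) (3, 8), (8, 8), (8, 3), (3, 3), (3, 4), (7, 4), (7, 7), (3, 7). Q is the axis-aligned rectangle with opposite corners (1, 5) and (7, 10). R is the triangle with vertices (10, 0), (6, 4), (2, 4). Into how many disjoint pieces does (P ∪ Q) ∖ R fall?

2

(P ∪ Q) ∖ R splits into 2 disjoint pieces (area 35.5, area 0.25).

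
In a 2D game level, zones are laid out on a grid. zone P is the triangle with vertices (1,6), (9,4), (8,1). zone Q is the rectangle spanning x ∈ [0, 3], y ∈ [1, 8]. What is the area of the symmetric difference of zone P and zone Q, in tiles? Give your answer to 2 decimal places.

32.14

|zone P| = 13, |zone Q| = 21, |zone P∩zone Q| = 0.9286.
|zone P △ zone Q| = |zone P| + |zone Q| − 2·|zone P∩zone Q| = 13 + 21 − 1.8571 = 32.14.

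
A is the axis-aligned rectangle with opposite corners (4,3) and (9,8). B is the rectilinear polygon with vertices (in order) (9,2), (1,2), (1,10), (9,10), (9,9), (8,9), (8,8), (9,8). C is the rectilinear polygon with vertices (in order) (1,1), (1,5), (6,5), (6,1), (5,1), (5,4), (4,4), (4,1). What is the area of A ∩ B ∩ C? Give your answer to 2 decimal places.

3.00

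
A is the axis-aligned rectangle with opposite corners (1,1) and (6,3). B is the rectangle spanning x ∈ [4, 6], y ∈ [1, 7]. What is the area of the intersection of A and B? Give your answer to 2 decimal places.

4.00

|A∩B|: x∈[4,6], y∈[1,3] → 2·2 = 4.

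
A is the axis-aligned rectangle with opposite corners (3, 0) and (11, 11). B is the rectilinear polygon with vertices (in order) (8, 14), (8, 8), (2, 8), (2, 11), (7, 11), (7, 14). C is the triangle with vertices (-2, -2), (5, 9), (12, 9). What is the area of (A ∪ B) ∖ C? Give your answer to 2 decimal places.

|A ∪ B| = 94.
|(A ∪ B) ∩ C| = 28.2857.
|(A ∪ B) ∖ C| = 94 − 28.2857 = 65.71.

65.71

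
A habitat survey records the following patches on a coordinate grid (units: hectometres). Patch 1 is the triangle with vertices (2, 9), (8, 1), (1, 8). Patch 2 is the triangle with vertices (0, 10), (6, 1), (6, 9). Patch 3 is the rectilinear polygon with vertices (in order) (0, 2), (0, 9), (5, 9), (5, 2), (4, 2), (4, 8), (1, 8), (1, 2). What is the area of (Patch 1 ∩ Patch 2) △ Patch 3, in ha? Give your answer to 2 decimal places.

19.12

|Patch 1 ∩ Patch 2| = 6.1333.
|(Patch 1 ∩ Patch 2) ∩ Patch 3| = 2.0083.
|(Patch 1 ∩ Patch 2) △ Patch 3| = 6.1333 + 17 − 4.0167 = 19.12.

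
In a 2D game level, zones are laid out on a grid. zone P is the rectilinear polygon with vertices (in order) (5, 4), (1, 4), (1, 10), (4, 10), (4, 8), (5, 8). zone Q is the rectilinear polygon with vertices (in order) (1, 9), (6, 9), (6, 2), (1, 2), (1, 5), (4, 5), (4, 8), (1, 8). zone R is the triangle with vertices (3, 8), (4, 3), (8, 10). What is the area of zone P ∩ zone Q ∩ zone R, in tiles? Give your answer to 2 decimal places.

4.34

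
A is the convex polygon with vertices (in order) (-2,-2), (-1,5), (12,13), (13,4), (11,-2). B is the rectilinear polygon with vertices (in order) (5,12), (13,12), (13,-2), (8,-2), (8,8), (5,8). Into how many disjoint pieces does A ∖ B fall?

2

A ∖ B splits into 2 disjoint pieces (area 86.5769, area 0.8681).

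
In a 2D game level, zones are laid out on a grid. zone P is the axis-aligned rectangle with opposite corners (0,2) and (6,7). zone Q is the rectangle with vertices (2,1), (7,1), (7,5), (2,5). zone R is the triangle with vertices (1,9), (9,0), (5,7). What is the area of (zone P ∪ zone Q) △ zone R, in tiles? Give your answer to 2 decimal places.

34.98

|zone P ∪ zone Q| = 38.
|(zone P ∪ zone Q) ∩ zone R| = 6.5099.
|(zone P ∪ zone Q) △ zone R| = 38 + 10 − 13.0198 = 34.98.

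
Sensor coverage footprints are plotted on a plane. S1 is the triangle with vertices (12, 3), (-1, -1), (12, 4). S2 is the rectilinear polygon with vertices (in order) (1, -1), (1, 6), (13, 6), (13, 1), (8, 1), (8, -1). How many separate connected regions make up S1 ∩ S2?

1

S1 ∩ S2 is a single connected region.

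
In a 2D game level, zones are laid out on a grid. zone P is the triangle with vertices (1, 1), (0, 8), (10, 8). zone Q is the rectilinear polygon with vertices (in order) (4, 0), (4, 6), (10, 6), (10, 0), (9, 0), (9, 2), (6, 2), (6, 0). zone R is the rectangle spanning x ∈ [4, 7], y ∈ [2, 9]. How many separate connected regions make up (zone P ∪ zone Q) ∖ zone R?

3

(zone P ∪ zone Q) ∖ zone R splits into 3 disjoint pieces (area 21, area 17.4286, area 4).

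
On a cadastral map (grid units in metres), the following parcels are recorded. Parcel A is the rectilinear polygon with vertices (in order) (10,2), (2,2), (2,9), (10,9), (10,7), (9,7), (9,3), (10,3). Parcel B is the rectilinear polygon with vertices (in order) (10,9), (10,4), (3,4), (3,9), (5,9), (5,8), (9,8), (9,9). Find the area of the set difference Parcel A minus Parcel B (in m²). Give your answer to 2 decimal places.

24.00

|Parcel A| = 52, |Parcel A∩Parcel B| = 28.
|Parcel A ∖ Parcel B| = |Parcel A| − |Parcel A∩Parcel B| = 52 − 28 = 24.00.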